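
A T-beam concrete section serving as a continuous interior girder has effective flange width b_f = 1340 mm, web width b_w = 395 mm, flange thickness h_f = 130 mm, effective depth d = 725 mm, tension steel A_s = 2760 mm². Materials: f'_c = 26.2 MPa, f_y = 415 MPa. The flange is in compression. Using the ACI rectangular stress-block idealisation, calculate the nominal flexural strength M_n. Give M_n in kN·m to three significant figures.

Tension: T = A_s f_y = 2760 × 415 = 1145400 N.
Try a within the flange: a = T/(0.85 f'_c b_f) = 1145400/(0.85 × 26.2 × 1340) = 38.38 mm.
Since a = 38.38 ≤ h_f = 130 mm, the stress block lies entirely in the flange; analyse as a rectangular beam of width b_f.
M_n = T(d − a/2) = 1145400 × (725 − 19.19) = 808.43 × 10⁶ N·mm.
M_n = 808.43 kN·m.

M_n ≈ 808 kN·m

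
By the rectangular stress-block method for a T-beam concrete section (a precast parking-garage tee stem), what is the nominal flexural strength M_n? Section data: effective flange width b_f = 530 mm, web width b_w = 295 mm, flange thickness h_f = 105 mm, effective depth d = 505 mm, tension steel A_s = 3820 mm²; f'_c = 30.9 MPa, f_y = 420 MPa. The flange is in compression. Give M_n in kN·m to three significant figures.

Tension: T = A_s f_y = 3820 × 420 = 1604400 N.
Try a within the flange: a = T/(0.85 f'_c b_f) = 1604400/(0.85 × 30.9 × 530) = 115.25 mm.
a = 115.25 > h_f = 105 mm: the block extends into the web. Split into flange-overhang and web parts.
C_f = 0.85 f'_c (b_f − b_w) h_f = 0.85 × 30.9 × (530 − 295) × 105 = 648089 N.
Remaining web compression depth: a_w = (T − C_f)/(0.85 f'_c b_w) = (1604400 − 648089)/(0.85 × 30.9 × 295) = 123.42 mm.
M_n = C_f(d − h_f/2) + (T − C_f)(d − a_w/2) = 648089 × (505 − 52.5) + 956311 × (505 − 61.71) = 293.26 + 423.92 = 717.18 × 10⁶ N·mm.
M_n = 717.18 kN·m.

M_n ≈ 717 kN·m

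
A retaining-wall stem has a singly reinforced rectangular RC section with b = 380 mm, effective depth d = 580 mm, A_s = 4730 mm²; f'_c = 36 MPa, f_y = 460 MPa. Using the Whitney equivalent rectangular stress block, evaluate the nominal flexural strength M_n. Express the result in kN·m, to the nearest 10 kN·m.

T = A_s f_y = 4730 × 460 = 2175800 N = 2175.8 kN.
From C = T: a = T/(0.85 f'_c b) = 2175800/(0.85 × 36 × 380) = 187.12 mm.
M_n = T(d − a/2) = 2175.8 kN × (580 − 93.56) mm = 1058.40 kN·m.

M_n ≈ 1060 kN·m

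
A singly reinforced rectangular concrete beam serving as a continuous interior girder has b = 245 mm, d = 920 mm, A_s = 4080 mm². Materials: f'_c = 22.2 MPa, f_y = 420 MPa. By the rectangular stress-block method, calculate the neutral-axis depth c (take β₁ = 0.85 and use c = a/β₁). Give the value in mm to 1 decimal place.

c ≈ 436.1 mm

T = A_s f_y = 4080 × 420 = 1713600 N = 1713.6 kN.
Setting C = 0.85 f'_c a b equal to T: a = 1713600/(0.85 × 22.2 × 245) = 370.656 mm.
With β₁ = 0.85, c = a/β₁ = 370.656/0.85 = 436.1 mm.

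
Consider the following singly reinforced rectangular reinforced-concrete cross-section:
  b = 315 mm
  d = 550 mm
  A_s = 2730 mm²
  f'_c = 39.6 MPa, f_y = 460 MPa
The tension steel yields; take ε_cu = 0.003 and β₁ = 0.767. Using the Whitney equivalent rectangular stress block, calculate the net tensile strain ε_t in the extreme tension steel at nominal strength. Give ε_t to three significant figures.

ε_t ≈ 0.00769

a = A_s f_y/(0.85 f'_c b) = 118.44 mm.
β₁ = 0.767, so c = a/β₁ = 118.44/0.767 = 154.42 mm.
From the linear strain diagram with ε_cu = 0.003: ε_t = 0.003 (d − c)/c = 0.003 × (550 − 154.42)/154.42 = 0.00769.
Since ε_t ≥ 0.005, the section is tension-controlled.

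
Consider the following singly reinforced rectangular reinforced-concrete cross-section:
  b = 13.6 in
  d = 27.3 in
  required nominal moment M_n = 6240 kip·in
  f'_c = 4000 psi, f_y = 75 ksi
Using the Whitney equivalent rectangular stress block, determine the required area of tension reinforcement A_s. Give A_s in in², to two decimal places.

A_s ≈ 3.39 in²

From M_n = 0.85 f'_c a b (d − a/2):
a = d − √(d² − 2M_n/(0.85 f'_c b)) = 27.3 − √(27.3² − 2 × 6240/(0.85 × 4 × 13.6)) = 5.496 in.
A_s = 0.85 f'_c a b / f_y = 0.85 × 4 × 5.496 × 13.6 / 75 = 3.388 in².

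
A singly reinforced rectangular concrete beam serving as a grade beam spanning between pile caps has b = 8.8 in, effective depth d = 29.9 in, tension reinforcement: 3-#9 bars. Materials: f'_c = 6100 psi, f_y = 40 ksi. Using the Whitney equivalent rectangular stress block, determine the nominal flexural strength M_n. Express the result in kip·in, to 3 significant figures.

M_n ≈ 3430 kip·in

A_s = 3 × 1 = 3 in².
T = A_s f_y = 3 × 40 = 120 kips.
a = T/(0.85 f'_c b) = 120/(0.85 × 6.1 × 8.8) = 2.630 in.
M_n = T(d − a/2) = 120 × (29.9 − 1.315) = 3430.2 kip·in.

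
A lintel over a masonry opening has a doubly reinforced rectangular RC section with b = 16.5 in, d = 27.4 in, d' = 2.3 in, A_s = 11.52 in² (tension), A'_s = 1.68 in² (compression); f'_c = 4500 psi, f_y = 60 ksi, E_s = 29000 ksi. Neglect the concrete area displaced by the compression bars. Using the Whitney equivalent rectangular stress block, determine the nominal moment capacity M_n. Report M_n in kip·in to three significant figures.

Assume both steels yield.
a = (A_s − A'_s) f_y/(0.85 f'_c b) = (11.52 − 1.68) × 60/(0.85 × 4.5 × 16.5) = 9.355 in.
c = a/β₁ = 9.355/0.825 = 11.339 in; ε'_s = 0.003(c − d')/c = 0.0024 ≥ ε_y = 0.0021, so the compression steel yields.
M_n = (A_s − A'_s) f_y (d − a/2) + A'_s f_y (d − d') = 590.4 × (27.4 − 4.6775) + 100.8 × (27.4 − 2.3) = 13415.4 + 2530.1 = 15945.5 kip·in.

M_n ≈ 15900 kip·in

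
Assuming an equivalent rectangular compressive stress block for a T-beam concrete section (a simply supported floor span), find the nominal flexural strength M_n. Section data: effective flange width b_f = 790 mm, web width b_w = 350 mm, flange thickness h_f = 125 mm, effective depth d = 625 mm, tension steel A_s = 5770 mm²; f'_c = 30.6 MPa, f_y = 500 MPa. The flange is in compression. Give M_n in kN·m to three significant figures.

M_n ≈ 1600 kN·m

Tension: T = A_s f_y = 5770 × 500 = 2885000 N.
Try a within the flange: a = T/(0.85 f'_c b_f) = 2885000/(0.85 × 30.6 × 790) = 140.40 mm.
a = 140.40 > h_f = 125 mm: the block extends into the web. Split into flange-overhang and web parts.
C_f = 0.85 f'_c (b_f − b_w) h_f = 0.85 × 30.6 × (790 − 350) × 125 = 1430550 N.
Remaining web compression depth: a_w = (T − C_f)/(0.85 f'_c b_w) = (2885000 − 1430550)/(0.85 × 30.6 × 350) = 159.77 mm.
M_n = C_f(d − h_f/2) + (T − C_f)(d − a_w/2) = 1430550 × (625 − 62.5) + 1454450 × (625 − 79.885) = 804.68 + 792.84 = 1597.52 × 10⁶ N·mm.
M_n = 1597.52 kN·m.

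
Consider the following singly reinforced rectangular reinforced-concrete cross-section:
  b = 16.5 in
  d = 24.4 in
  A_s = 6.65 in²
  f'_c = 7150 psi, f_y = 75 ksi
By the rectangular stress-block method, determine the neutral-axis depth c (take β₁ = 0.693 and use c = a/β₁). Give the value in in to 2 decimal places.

T = A_s f_y = 6.65 × 75 = 498.75 kips.
a = T/(0.85 f'_c b) = 498.75/(0.85 × 7.15 × 16.5) = 4.9736 in.
With β₁ = 0.693, c = a/β₁ = 4.9736/0.693 = 7.18 in.

c ≈ 7.18 in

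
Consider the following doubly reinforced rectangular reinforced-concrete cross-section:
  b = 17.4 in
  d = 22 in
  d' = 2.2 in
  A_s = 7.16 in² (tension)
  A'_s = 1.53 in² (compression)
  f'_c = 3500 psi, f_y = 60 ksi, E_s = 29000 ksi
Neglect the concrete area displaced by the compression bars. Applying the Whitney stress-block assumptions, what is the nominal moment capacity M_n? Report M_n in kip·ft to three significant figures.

Assume both steels yield.
a = (A_s − A'_s) f_y/(0.85 f'_c b) = (7.16 − 1.53) × 60/(0.85 × 3.5 × 17.4) = 6.526 in.
c = a/β₁ = 6.526/0.85 = 7.678 in; ε'_s = 0.003(c − d')/c = 0.0021 ≥ ε_y = 0.0021, so the compression steel yields.
M_n = (A_s − A'_s) f_y (d − a/2) + A'_s f_y (d − d') = 337.8 × (22 − 3.263) + 91.8 × (22 − 2.2) = 6329.4 + 1817.6 = 8147.0 kip·in = 8147.0/12 = 678.92 kip·ft.

M_n ≈ 679 kip·ft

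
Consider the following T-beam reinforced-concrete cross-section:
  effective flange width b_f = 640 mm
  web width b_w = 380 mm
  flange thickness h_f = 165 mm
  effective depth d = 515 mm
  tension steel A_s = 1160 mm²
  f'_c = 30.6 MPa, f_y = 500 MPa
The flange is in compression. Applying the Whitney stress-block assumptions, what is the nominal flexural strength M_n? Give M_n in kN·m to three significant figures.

Tension: T = A_s f_y = 1160 × 500 = 580000 N.
Try a within the flange: a = T/(0.85 f'_c b_f) = 580000/(0.85 × 30.6 × 640) = 34.84 mm.
Since a = 34.84 ≤ h_f = 165 mm, the stress block lies entirely in the flange; analyse as a rectangular beam of width b_f.
M_n = T(d − a/2) = 580000 × (515 − 17.42) = 288.60 × 10⁶ N·mm.
M_n = 288.60 kN·m.

M_n ≈ 289 kN·m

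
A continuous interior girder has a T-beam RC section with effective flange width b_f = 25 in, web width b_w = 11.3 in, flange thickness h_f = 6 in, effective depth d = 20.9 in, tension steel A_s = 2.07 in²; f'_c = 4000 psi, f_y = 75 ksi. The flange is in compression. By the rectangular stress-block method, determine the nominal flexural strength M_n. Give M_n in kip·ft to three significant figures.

M_n ≈ 259 kip·ft

Tension: T = A_s f_y = 2.07 × 75 = 155.25 kips.
Try a within the flange: a = T/(0.85 f'_c b_f) = 155.25/(0.85 × 4 × 25) = 1.826 in.
Since a = 1.826 ≤ h_f = 6 in, the stress block lies entirely in the flange; analyse as a rectangular beam of width b_f.
M_n = T(d − a/2) = 155.25 × (20.9 − 0.913) = 3103.0 kip·in.
M_n = 3103.0/12 = 258.58 kip·ft.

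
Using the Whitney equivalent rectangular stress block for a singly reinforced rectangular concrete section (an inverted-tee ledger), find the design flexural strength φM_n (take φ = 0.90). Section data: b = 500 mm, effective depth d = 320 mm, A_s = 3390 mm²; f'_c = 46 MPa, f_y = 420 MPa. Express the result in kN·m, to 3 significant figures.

T = A_s f_y = 3390 × 420 = 1423800 N = 1423.8 kN.
From C = T: a = T/(0.85 f'_c b) = 1423800/(0.85 × 46 × 500) = 72.83 mm.
M_n = T(d − a/2) = 1423.8 kN × (320 − 36.415) mm = 403.77 kN·m.
φM_n = 0.90 × 403.77 = 363.39 kN·m.

φM_n ≈ 363 kN·m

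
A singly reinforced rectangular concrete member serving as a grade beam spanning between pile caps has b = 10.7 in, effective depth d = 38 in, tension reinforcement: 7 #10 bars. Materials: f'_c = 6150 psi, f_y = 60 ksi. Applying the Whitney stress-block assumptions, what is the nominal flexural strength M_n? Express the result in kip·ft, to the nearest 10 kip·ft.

M_n ≈ 1480 kip·ft

A_s = 7 × 1.27 = 8.89 in².
T = A_s f_y = 8.89 × 60 = 533.4 kips.
a = T/(0.85 f'_c b) = 533.4/(0.85 × 6.15 × 10.7) = 9.536 in.
M_n = T(d − a/2) = 533.4 × (38 − 4.768) = 17725.9 kip·in = 17725.9/12 = 1477.16 kip·ft.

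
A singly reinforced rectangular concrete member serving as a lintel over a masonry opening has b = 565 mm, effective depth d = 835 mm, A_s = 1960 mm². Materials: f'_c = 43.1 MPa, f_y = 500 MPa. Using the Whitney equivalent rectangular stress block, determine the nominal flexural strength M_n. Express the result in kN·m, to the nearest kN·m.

T = A_s f_y = 1960 × 500 = 980000 N = 980 kN.
From C = T: a = T/(0.85 f'_c b) = 980000/(0.85 × 43.1 × 565) = 47.35 mm.
M_n = T(d − a/2) = 980 kN × (835 − 23.675) mm = 795.10 kN·m.

M_n ≈ 795 kN·m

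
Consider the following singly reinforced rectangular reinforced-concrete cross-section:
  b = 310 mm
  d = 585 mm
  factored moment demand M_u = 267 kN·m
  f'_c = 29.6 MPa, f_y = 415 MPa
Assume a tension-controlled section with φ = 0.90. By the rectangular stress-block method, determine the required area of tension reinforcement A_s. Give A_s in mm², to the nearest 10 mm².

M_n = M_u/φ = 267/0.90 = 296.667 kN·m.
With M_n = 0.85 f'_c a b (d − a/2), solve the quadratic for a:
a = d − √(d² − 2M_n/(0.85 f'_c b)) = 585 − √(585² − 2 × 296.667×10⁶/(0.85 × 29.6 × 310)) = 69.10 mm.
A_s = 0.85 f'_c a b / f_y = 0.85 × 29.6 × 69.10 × 310 / 415 = 1298.7 mm².

A_s ≈ 1300 mm²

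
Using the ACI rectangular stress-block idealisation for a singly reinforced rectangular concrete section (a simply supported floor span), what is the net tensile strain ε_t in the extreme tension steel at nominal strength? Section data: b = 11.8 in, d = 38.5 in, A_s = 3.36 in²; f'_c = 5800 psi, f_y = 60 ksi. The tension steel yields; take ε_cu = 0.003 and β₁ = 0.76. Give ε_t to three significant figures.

a = A_s f_y/(0.85 f'_c b) = 3.465 in.
β₁ = 0.76, so c = a/β₁ = 3.465/0.76 = 4.559 in.
From the linear strain diagram with ε_cu = 0.003: ε_t = 0.003 (d − c)/c = 0.003 × (38.5 − 4.559)/4.559 = 0.0223.
Since ε_t ≥ 0.005, the section is tension-controlled.

ε_t ≈ 0.0223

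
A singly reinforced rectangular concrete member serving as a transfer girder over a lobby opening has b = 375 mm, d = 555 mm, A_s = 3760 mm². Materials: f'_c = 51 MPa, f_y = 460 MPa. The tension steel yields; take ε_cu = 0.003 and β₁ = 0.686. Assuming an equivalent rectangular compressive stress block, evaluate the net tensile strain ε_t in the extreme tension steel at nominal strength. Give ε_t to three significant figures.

a = A_s f_y/(0.85 f'_c b) = 106.40 mm.
β₁ = 0.686, so c = a/β₁ = 106.40/0.686 = 155.10 mm.
From the linear strain diagram with ε_cu = 0.003: ε_t = 0.003 (d − c)/c = 0.003 × (555 − 155.10)/155.10 = 0.00774.
Since ε_t ≥ 0.005, the section is tension-controlled.

ε_t ≈ 0.00774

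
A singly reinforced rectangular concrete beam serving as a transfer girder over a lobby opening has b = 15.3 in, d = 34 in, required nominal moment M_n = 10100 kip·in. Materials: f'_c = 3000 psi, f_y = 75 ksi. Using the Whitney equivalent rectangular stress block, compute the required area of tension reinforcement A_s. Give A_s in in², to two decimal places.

A_s ≈ 4.54 in²

From M_n = 0.85 f'_c a b (d − a/2):
a = d − √(d² − 2M_n/(0.85 f'_c b)) = 34 − √(34² − 2 × 10100/(0.85 × 3 × 15.3)) = 8.736 in.
A_s = 0.85 f'_c a b / f_y = 0.85 × 3 × 8.736 × 15.3 / 75 = 4.544 in².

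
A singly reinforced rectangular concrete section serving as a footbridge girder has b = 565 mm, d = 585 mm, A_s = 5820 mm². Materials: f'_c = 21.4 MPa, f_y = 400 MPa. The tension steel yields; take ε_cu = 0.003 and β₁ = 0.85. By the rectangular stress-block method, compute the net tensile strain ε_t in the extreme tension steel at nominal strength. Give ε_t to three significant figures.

a = A_s f_y/(0.85 f'_c b) = 226.52 mm.
β₁ = 0.85, so c = a/β₁ = 226.52/0.85 = 266.49 mm.
From the linear strain diagram with ε_cu = 0.003: ε_t = 0.003 (d − c)/c = 0.003 × (585 − 266.49)/266.49 = 0.00359.
ε_t < 0.004 — the section is over-reinforced for flexure under ACI limits.

ε_t ≈ 0.00359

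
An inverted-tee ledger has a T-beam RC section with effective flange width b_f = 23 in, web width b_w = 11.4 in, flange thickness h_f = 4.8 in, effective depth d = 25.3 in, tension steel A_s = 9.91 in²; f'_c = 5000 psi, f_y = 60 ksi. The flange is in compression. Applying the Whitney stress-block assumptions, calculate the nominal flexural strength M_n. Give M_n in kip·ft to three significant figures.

M_n ≈ 1100 kip·ft

Tension: T = A_s f_y = 9.91 × 60 = 594.6 kips.
Try a within the flange: a = T/(0.85 f'_c b_f) = 594.6/(0.85 × 5 × 23) = 6.083 in.
a = 6.083 > h_f = 4.8 in: the block extends into the web. Split into flange-overhang and web parts.
C_f = 0.85 f'_c (b_f − b_w) h_f = 0.85 × 5 × (23 − 11.4) × 4.8 = 236.6 kips.
Remaining web compression depth: a_w = (T − C_f)/(0.85 f'_c b_w) = (594.6 − 236.6)/(0.85 × 5 × 11.4) = 7.389 in.
M_n = C_f(d − h_f/2) + (T − C_f)(d − a_w/2) = 236.6 × (25.3 − 2.4) + 358 × (25.3 − 3.6945) = 5418.1 + 7734.8 = 13152.9 kip·in.
M_n = 13152.9/12 = 1096.08 kip·ft.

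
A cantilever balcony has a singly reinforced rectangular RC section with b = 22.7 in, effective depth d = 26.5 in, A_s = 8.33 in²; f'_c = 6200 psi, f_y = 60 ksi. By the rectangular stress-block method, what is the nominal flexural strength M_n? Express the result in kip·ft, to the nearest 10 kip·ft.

M_n ≈ 1020 kip·ft

T = A_s f_y = 8.33 × 60 = 499.8 kips.
a = T/(0.85 f'_c b) = 499.8/(0.85 × 6.2 × 22.7) = 4.178 in.
M_n = T(d − a/2) = 499.8 × (26.5 − 2.089) = 12200.6 kip·in = 12200.6/12 = 1016.72 kip·ft.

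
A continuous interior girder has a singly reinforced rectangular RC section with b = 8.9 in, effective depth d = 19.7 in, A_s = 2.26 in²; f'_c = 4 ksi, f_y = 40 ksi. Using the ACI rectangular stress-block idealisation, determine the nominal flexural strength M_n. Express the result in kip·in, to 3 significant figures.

M_n ≈ 1650 kip·in

T = A_s f_y = 2.26 × 40 = 90.4 kips.
a = T/(0.85 f'_c b) = 90.4/(0.85 × 4 × 8.9) = 2.987 in.
M_n = T(d − a/2) = 90.4 × (19.7 − 1.4935) = 1645.9 kip·in.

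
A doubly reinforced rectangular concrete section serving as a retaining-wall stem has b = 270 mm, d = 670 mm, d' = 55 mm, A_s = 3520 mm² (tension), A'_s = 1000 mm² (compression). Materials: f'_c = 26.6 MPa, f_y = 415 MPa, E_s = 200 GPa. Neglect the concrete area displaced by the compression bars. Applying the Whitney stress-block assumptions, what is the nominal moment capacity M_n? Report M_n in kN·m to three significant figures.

Assume both tension and compression steel yield.
Net tension couple steel: A_s − A'_s = 2520 mm².
a = (A_s − A'_s) f_y / (0.85 f'_c b) = 1045800/(0.85 × 26.6 × 270) = 171.31 mm.
c = a/β₁ = 171.31/0.85 = 201.54 mm; ε'_s = 0.003(c − d')/c = 0.0022 ≥ f_y/E_s = 0.0021, so compression steel does yield.
M_n = (A_s − A'_s) f_y (d − a/2) + A'_s f_y (d − d') = [1045800 × (670 − 85.655) + 415000 × (670 − 55)] × 10⁻⁶ = 611.11 + 255.23 = 866.34 kN·m.

M_n ≈ 866 kN·m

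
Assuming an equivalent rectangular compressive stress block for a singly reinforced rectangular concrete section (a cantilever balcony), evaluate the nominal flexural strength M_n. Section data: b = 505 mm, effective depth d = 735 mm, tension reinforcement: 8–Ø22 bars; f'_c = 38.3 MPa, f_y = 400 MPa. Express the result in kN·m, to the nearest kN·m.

M_n ≈ 849 kN·m

A_s = 8 × 380 = 3040 mm².
T = A_s f_y = 3040 × 400 = 1216000 N = 1216 kN.
From C = T: a = T/(0.85 f'_c b) = 1216000/(0.85 × 38.3 × 505) = 73.96 mm.
M_n = T(d − a/2) = 1216 kN × (735 − 36.98) mm = 848.79 kN·m.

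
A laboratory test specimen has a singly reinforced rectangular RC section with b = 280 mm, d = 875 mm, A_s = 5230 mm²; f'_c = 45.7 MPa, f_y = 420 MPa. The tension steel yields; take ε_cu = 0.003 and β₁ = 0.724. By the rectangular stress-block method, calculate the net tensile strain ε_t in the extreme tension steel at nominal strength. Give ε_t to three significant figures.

a = A_s f_y/(0.85 f'_c b) = 201.96 mm.
β₁ = 0.724, so c = a/β₁ = 201.96/0.724 = 278.95 mm.
From the linear strain diagram with ε_cu = 0.003: ε_t = 0.003 (d − c)/c = 0.003 × (875 − 278.95)/278.95 = 0.00641.
Since ε_t ≥ 0.005, the section is tension-controlled.

ε_t ≈ 0.00641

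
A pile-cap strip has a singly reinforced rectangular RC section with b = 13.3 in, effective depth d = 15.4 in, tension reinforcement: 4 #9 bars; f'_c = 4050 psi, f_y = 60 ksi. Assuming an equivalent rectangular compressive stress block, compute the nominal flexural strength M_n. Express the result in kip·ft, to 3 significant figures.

M_n ≈ 256 kip·ft

A_s = 4 × 1 = 4 in².
T = A_s f_y = 4 × 60 = 240 kips.
a = T/(0.85 f'_c b) = 240/(0.85 × 4.05 × 13.3) = 5.242 in.
M_n = T(d − a/2) = 240 × (15.4 − 2.621) = 3067.0 kip·in = 3067.0/12 = 255.58 kip·ft.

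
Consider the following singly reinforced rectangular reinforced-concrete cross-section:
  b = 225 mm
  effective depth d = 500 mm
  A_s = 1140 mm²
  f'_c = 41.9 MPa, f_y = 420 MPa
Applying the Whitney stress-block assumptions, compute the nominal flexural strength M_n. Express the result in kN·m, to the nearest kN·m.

T = A_s f_y = 1140 × 420 = 478800 N = 478.8 kN.
From C = T: a = T/(0.85 f'_c b) = 478800/(0.85 × 41.9 × 225) = 59.75 mm.
M_n = T(d − a/2) = 478.8 kN × (500 − 29.875) mm = 225.10 kN·m.

M_n ≈ 225 kN·m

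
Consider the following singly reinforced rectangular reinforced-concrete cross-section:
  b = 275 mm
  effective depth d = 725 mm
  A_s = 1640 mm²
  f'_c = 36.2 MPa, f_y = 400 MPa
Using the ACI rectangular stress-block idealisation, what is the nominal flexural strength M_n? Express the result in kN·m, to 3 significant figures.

M_n ≈ 450 kN·m

T = A_s f_y = 1640 × 400 = 656000 N = 656 kN.
From C = T: a = T/(0.85 f'_c b) = 656000/(0.85 × 36.2 × 275) = 77.53 mm.
M_n = T(d − a/2) = 656 kN × (725 − 38.765) mm = 450.17 kN·m.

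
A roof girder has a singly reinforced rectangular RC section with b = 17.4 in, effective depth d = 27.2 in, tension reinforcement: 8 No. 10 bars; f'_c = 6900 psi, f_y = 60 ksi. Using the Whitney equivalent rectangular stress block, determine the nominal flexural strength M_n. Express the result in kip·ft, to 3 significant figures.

M_n ≈ 1230 kip·ft

A_s = 8 × 1.27 = 10.16 in².
T = A_s f_y = 10.16 × 60 = 609.6 kips.
a = T/(0.85 f'_c b) = 609.6/(0.85 × 6.9 × 17.4) = 5.973 in.
M_n = T(d − a/2) = 609.6 × (27.2 − 2.9865) = 14760.5 kip·in = 14760.5/12 = 1230.04 kip·ft.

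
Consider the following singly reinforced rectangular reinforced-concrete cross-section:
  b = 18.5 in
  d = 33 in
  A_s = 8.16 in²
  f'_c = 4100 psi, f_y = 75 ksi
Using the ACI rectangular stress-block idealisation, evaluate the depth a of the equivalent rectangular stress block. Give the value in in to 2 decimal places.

T = A_s f_y = 8.16 × 75 = 612 kips.
a = T/(0.85 f'_c b) = 612/(0.85 × 4.1 × 18.5) = 9.49 in.

a ≈ 9.49 in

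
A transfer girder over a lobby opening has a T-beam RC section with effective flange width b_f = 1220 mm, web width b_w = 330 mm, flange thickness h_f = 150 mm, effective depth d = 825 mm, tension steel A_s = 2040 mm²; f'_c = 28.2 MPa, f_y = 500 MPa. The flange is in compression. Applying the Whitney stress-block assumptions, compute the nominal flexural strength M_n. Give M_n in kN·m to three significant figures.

M_n ≈ 824 kN·m

Tension: T = A_s f_y = 2040 × 500 = 1020000 N.
Try a within the flange: a = T/(0.85 f'_c b_f) = 1020000/(0.85 × 28.2 × 1220) = 34.88 mm.
Since a = 34.88 ≤ h_f = 150 mm, the stress block lies entirely in the flange; analyse as a rectangular beam of width b_f.
M_n = T(d − a/2) = 1020000 × (825 − 17.44) = 823.71 × 10⁶ N·mm.
M_n = 823.71 kN·m.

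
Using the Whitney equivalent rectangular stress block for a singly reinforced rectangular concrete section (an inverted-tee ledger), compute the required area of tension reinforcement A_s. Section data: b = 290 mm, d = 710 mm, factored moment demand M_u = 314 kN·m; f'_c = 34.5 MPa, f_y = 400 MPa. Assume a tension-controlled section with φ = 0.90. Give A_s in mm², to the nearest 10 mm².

A_s ≈ 1280 mm²

M_n = M_u/φ = 314/0.90 = 348.889 kN·m.
With M_n = 0.85 f'_c a b (d − a/2), solve the quadratic for a:
a = d − √(d² − 2M_n/(0.85 f'_c b)) = 710 − √(710² − 2 × 348.889×10⁶/(0.85 × 34.5 × 290)) = 60.35 mm.
A_s = 0.85 f'_c a b / f_y = 0.85 × 34.5 × 60.35 × 290 / 400 = 1283.1 mm².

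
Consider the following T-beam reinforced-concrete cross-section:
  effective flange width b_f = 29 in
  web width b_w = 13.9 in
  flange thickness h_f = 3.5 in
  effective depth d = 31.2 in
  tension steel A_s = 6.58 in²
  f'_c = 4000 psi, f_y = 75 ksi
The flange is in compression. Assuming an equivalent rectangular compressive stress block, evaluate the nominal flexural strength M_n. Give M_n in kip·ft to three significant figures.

M_n ≈ 1170 kip·ft

Tension: T = A_s f_y = 6.58 × 75 = 493.5 kips.
Try a within the flange: a = T/(0.85 f'_c b_f) = 493.5/(0.85 × 4 × 29) = 5.005 in.
a = 5.005 > h_f = 3.5 in: the block extends into the web. Split into flange-overhang and web parts.
C_f = 0.85 f'_c (b_f − b_w) h_f = 0.85 × 4 × (29 − 13.9) × 3.5 = 179.7 kips.
Remaining web compression depth: a_w = (T − C_f)/(0.85 f'_c b_w) = (493.5 − 179.7)/(0.85 × 4 × 13.9) = 6.640 in.
M_n = C_f(d − h_f/2) + (T − C_f)(d − a_w/2) = 179.7 × (31.2 − 1.75) + 313.8 × (31.2 − 3.32) = 5292.2 + 8748.7 = 14040.9 kip·in.
M_n = 14040.9/12 = 1170.08 kip·ft.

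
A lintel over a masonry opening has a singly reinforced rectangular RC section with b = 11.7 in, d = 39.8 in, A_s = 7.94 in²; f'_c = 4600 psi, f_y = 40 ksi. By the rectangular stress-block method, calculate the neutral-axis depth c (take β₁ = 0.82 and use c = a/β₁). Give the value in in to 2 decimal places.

T = A_s f_y = 7.94 × 40 = 317.6 kips.
a = T/(0.85 f'_c b) = 317.6/(0.85 × 4.6 × 11.7) = 6.9425 in.
With β₁ = 0.82, c = a/β₁ = 6.9425/0.82 = 8.47 in.

c ≈ 8.47 in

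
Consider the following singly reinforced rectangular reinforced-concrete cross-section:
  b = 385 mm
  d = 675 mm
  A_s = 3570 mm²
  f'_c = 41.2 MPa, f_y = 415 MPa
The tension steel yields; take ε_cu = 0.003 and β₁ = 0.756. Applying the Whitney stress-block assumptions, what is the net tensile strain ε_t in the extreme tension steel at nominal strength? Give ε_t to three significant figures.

ε_t ≈ 0.0109

a = A_s f_y/(0.85 f'_c b) = 109.89 mm.
β₁ = 0.756, so c = a/β₁ = 109.89/0.756 = 145.36 mm.
From the linear strain diagram with ε_cu = 0.003: ε_t = 0.003 (d − c)/c = 0.003 × (675 − 145.36)/145.36 = 0.0109.
Since ε_t ≥ 0.005, the section is tension-controlled.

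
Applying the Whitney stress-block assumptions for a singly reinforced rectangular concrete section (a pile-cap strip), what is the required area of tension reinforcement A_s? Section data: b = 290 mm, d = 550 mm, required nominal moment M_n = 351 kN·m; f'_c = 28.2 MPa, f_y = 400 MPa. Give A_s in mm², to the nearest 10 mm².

With M_n = 0.85 f'_c a b (d − a/2), solve the quadratic for a:
a = d − √(d² − 2M_n/(0.85 f'_c b)) = 550 − √(550² − 2 × 351×10⁶/(0.85 × 28.2 × 290)) = 101.10 mm.
A_s = 0.85 f'_c a b / f_y = 0.85 × 28.2 × 101.10 × 290 / 400 = 1756.9 mm².

A_s ≈ 1760 mm²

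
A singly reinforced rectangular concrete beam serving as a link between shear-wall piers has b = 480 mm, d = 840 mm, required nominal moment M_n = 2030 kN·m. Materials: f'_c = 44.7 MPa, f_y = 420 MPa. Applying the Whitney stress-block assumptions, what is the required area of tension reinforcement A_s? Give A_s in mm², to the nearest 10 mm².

A_s ≈ 6300 mm²

With M_n = 0.85 f'_c a b (d − a/2), solve the quadratic for a:
a = d − √(d² − 2M_n/(0.85 f'_c b)) = 840 − √(840² − 2 × 2030×10⁶/(0.85 × 44.7 × 480)) = 145.03 mm.
A_s = 0.85 f'_c a b / f_y = 0.85 × 44.7 × 145.03 × 480 / 420 = 6297.6 mm².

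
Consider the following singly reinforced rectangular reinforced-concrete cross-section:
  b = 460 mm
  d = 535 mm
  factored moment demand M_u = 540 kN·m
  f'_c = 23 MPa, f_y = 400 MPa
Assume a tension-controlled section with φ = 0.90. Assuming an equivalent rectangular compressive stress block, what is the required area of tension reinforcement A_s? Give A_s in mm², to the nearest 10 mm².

M_n = M_u/φ = 540/0.90 = 600 kN·m.
With M_n = 0.85 f'_c a b (d − a/2), solve the quadratic for a:
a = d − √(d² − 2M_n/(0.85 f'_c b)) = 535 − √(535² − 2 × 600×10⁶/(0.85 × 23 × 460)) = 144.12 mm.
A_s = 0.85 f'_c a b / f_y = 0.85 × 23 × 144.12 × 460 / 400 = 3240.2 mm².

A_s ≈ 3240 mm²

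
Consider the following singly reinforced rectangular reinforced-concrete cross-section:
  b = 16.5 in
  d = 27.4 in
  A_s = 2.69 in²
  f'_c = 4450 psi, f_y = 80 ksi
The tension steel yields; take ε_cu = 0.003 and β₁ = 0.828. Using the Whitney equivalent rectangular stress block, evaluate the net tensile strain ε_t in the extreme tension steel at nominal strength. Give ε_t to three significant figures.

ε_t ≈ 0.0167

a = A_s f_y/(0.85 f'_c b) = 3.448 in.
β₁ = 0.828, so c = a/β₁ = 3.448/0.828 = 4.164 in.
From the linear strain diagram with ε_cu = 0.003: ε_t = 0.003 (d − c)/c = 0.003 × (27.4 − 4.164)/4.164 = 0.0167.
Since ε_t ≥ 0.005, the section is tension-controlled.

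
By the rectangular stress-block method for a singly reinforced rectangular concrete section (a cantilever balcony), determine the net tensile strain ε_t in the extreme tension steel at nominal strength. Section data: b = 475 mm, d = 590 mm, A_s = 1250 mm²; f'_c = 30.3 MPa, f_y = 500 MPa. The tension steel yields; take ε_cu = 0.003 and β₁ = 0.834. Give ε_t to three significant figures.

ε_t ≈ 0.0259

a = A_s f_y/(0.85 f'_c b) = 51.09 mm.
β₁ = 0.834, so c = a/β₁ = 51.09/0.834 = 61.26 mm.
From the linear strain diagram with ε_cu = 0.003: ε_t = 0.003 (d − c)/c = 0.003 × (590 − 61.26)/61.26 = 0.0259.
Since ε_t ≥ 0.005, the section is tension-controlled.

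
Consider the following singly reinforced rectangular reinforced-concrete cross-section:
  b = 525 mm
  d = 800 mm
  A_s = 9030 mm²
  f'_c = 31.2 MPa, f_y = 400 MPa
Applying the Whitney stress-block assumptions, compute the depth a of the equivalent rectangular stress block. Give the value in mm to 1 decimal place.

a ≈ 259.4 mm

T = A_s f_y = 9030 × 400 = 3612000 N = 3612 kN.
Setting C = 0.85 f'_c a b equal to T: a = 3612000/(0.85 × 31.2 × 525) = 259.4 mm.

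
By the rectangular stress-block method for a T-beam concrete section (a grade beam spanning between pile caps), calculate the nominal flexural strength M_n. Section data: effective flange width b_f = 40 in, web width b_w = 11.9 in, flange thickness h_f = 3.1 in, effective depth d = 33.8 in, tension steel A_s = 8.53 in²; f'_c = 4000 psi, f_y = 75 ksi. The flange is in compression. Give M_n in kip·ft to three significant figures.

Tension: T = A_s f_y = 8.53 × 75 = 639.75 kips.
Try a within the flange: a = T/(0.85 f'_c b_f) = 639.75/(0.85 × 4 × 40) = 4.704 in.
a = 4.704 > h_f = 3.1 in: the block extends into the web. Split into flange-overhang and web parts.
C_f = 0.85 f'_c (b_f − b_w) h_f = 0.85 × 4 × (40 − 11.9) × 3.1 = 296.2 kips.
Remaining web compression depth: a_w = (T − C_f)/(0.85 f'_c b_w) = (639.75 − 296.2)/(0.85 × 4 × 11.9) = 8.491 in.
M_n = C_f(d − h_f/2) + (T − C_f)(d − a_w/2) = 296.2 × (33.8 − 1.55) + 343.55 × (33.8 − 4.2455) = 9552.5 + 10153.4 = 19705.9 kip·in.
M_n = 19705.9/12 = 1642.16 kip·ft.

M_n ≈ 1640 kip·ft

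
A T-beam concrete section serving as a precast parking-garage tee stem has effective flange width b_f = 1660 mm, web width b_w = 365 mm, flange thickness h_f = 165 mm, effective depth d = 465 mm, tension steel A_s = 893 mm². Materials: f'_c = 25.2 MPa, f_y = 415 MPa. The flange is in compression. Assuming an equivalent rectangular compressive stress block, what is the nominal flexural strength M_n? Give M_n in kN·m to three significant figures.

M_n ≈ 170 kN·m

Tension: T = A_s f_y = 893 × 415 = 370595 N.
Try a within the flange: a = T/(0.85 f'_c b_f) = 370595/(0.85 × 25.2 × 1660) = 10.42 mm.
Since a = 10.42 ≤ h_f = 165 mm, the stress block lies entirely in the flange; analyse as a rectangular beam of width b_f.
M_n = T(d − a/2) = 370595 × (465 − 5.21) = 170.40 × 10⁶ N·mm.
M_n = 170.40 kN·m.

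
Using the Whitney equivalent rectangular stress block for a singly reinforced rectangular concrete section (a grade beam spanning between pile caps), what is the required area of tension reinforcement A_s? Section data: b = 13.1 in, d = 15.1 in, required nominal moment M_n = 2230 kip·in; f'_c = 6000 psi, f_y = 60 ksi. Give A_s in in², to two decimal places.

A_s ≈ 2.67 in²

From M_n = 0.85 f'_c a b (d − a/2):
a = d − √(d² − 2M_n/(0.85 f'_c b)) = 15.1 − √(15.1² − 2 × 2230/(0.85 × 6 × 13.1)) = 2.401 in.
A_s = 0.85 f'_c a b / f_y = 0.85 × 6 × 2.401 × 13.1 / 60 = 2.674 in².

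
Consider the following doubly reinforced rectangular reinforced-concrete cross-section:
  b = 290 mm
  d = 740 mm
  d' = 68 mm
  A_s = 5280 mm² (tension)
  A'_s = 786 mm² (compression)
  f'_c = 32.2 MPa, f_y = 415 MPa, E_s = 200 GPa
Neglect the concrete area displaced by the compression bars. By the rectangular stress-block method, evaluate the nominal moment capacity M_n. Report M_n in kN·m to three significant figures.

Assume both tension and compression steel yield.
Net tension couple steel: A_s − A'_s = 4494 mm².
a = (A_s − A'_s) f_y / (0.85 f'_c b) = 1865010/(0.85 × 32.2 × 290) = 234.97 mm.
c = a/β₁ = 234.97/0.82 = 286.55 mm; ε'_s = 0.003(c − d')/c = 0.0023 ≥ f_y/E_s = 0.0021, so compression steel does yield.
M_n = (A_s − A'_s) f_y (d − a/2) + A'_s f_y (d − d') = [1865010 × (740 − 117.485) + 326190 × (740 − 68)] × 10⁻⁶ = 1161.00 + 219.20 = 1380.20 kN·m.

M_n ≈ 1380 kN·m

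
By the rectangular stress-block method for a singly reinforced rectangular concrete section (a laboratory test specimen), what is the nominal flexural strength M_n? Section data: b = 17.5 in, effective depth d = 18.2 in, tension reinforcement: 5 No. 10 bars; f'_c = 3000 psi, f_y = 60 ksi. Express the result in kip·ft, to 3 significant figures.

M_n ≈ 442 kip·ft

A_s = 5 × 1.27 = 6.35 in².
T = A_s f_y = 6.35 × 60 = 381 kips.
a = T/(0.85 f'_c b) = 381/(0.85 × 3 × 17.5) = 8.538 in.
M_n = T(d − a/2) = 381 × (18.2 − 4.269) = 5307.7 kip·in = 5307.7/12 = 442.31 kip·ft.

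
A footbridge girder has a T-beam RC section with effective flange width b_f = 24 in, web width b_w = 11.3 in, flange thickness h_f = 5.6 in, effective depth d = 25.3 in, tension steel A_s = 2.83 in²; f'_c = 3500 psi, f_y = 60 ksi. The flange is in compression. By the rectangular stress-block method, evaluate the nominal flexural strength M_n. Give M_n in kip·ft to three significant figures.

Tension: T = A_s f_y = 2.83 × 60 = 169.8 kips.
Try a within the flange: a = T/(0.85 f'_c b_f) = 169.8/(0.85 × 3.5 × 24) = 2.378 in.
Since a = 2.378 ≤ h_f = 5.6 in, the stress block lies entirely in the flange; analyse as a rectangular beam of width b_f.
M_n = T(d − a/2) = 169.8 × (25.3 − 1.189) = 4094.0 kip·in.
M_n = 4094.0/12 = 341.17 kip·ft.

M_n ≈ 341 kip·ft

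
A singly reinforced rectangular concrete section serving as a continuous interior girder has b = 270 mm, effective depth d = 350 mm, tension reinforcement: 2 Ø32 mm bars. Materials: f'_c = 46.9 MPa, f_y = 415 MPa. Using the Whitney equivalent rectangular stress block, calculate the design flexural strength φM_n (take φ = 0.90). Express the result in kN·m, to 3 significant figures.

φM_n ≈ 192 kN·m

A_s = 2 × 804 = 1608 mm².
T = A_s f_y = 1608 × 415 = 667320 N = 667.32 kN.
From C = T: a = T/(0.85 f'_c b) = 667320/(0.85 × 46.9 × 270) = 62.00 mm.
M_n = T(d − a/2) = 667.32 kN × (350 − 31) mm = 212.88 kN·m.
φM_n = 0.90 × 212.88 = 191.59 kN·m.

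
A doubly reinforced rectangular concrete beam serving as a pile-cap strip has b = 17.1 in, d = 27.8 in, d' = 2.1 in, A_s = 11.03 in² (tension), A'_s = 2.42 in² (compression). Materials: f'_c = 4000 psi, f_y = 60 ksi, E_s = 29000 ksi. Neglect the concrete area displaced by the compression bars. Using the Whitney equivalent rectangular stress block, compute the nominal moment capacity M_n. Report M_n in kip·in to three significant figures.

Assume both steels yield.
a = (A_s − A'_s) f_y/(0.85 f'_c b) = (11.03 − 2.42) × 60/(0.85 × 4 × 17.1) = 8.885 in.
c = a/β₁ = 8.885/0.85 = 10.453 in; ε'_s = 0.003(c − d')/c = 0.0024 ≥ ε_y = 0.0021, so the compression steel yields.
M_n = (A_s − A'_s) f_y (d − a/2) + A'_s f_y (d − d') = 516.6 × (27.8 − 4.4425) + 145.2 × (27.8 − 2.1) = 12066.5 + 3731.6 = 15798.1 kip·in.

M_n ≈ 15800 kip·in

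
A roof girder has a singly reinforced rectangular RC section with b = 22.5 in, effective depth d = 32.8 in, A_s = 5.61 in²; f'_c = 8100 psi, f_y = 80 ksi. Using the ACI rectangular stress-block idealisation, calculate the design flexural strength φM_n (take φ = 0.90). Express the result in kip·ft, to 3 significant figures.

T = A_s f_y = 5.61 × 80 = 448.8 kips.
a = T/(0.85 f'_c b) = 448.8/(0.85 × 8.1 × 22.5) = 2.897 in.
M_n = T(d − a/2) = 448.8 × (32.8 − 1.4485) = 14070.6 kip·in = 14070.6/12 = 1172.55 kip·ft.
φM_n = 0.90 × 1172.55 = 1055.30 kip·ft.

φM_n ≈ 1060 kip·ft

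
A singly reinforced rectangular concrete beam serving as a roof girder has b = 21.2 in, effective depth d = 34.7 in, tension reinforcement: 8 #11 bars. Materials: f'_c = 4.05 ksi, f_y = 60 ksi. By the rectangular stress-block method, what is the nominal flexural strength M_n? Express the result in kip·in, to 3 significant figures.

M_n ≈ 22100 kip·in

A_s = 8 × 1.56 = 12.48 in².
T = A_s f_y = 12.48 × 60 = 748.8 kips.
a = T/(0.85 f'_c b) = 748.8/(0.85 × 4.05 × 21.2) = 10.260 in.
M_n = T(d − a/2) = 748.8 × (34.7 − 5.13) = 22142.0 kip·in.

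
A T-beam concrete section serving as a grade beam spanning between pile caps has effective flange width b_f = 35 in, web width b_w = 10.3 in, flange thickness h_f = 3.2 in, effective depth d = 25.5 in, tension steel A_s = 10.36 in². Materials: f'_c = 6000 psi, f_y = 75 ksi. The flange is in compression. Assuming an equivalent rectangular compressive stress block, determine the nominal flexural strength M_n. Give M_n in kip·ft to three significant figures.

Tension: T = A_s f_y = 10.36 × 75 = 777 kips.
Try a within the flange: a = T/(0.85 f'_c b_f) = 777/(0.85 × 6 × 35) = 4.353 in.
a = 4.353 > h_f = 3.2 in: the block extends into the web. Split into flange-overhang and web parts.
C_f = 0.85 f'_c (b_f − b_w) h_f = 0.85 × 6 × (35 − 10.3) × 3.2 = 403.1 kips.
Remaining web compression depth: a_w = (T − C_f)/(0.85 f'_c b_w) = (777 − 403.1)/(0.85 × 6 × 10.3) = 7.118 in.
M_n = C_f(d − h_f/2) + (T − C_f)(d − a_w/2) = 403.1 × (25.5 − 1.6) + 373.9 × (25.5 − 3.559) = 9634.1 + 8203.7 = 17837.8 kip·in.
M_n = 17837.8/12 = 1486.48 kip·ft.

M_n ≈ 1490 kip·ft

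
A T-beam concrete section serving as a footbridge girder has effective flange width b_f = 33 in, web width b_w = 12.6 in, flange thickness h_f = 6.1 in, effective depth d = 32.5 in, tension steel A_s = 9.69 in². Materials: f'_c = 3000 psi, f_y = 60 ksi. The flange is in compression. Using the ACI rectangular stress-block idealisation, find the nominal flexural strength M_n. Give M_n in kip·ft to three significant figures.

Tension: T = A_s f_y = 9.69 × 60 = 581.4 kips.
Try a within the flange: a = T/(0.85 f'_c b_f) = 581.4/(0.85 × 3 × 33) = 6.909 in.
a = 6.909 > h_f = 6.1 in: the block extends into the web. Split into flange-overhang and web parts.
C_f = 0.85 f'_c (b_f − b_w) h_f = 0.85 × 3 × (33 − 12.6) × 6.1 = 317.3 kips.
Remaining web compression depth: a_w = (T − C_f)/(0.85 f'_c b_w) = (581.4 − 317.3)/(0.85 × 3 × 12.6) = 8.220 in.
M_n = C_f(d − h_f/2) + (T − C_f)(d − a_w/2) = 317.3 × (32.5 − 3.05) + 264.1 × (32.5 − 4.11) = 9344.5 + 7497.8 = 16842.3 kip·in.
M_n = 16842.3/12 = 1403.53 kip·ft.

M_n ≈ 1400 kip·ft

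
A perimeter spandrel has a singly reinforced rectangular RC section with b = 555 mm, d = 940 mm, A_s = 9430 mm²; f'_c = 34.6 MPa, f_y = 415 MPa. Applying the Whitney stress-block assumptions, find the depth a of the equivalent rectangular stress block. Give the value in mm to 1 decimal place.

T = A_s f_y = 9430 × 415 = 3913450 N = 3913.45 kN.
Setting C = 0.85 f'_c a b equal to T: a = 3913450/(0.85 × 34.6 × 555) = 239.8 mm.

a ≈ 239.8 mm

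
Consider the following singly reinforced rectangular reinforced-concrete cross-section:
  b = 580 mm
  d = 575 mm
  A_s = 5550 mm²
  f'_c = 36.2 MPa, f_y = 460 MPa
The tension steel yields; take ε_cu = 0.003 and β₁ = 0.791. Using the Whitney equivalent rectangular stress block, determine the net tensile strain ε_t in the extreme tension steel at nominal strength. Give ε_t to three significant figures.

ε_t ≈ 0.00654

a = A_s f_y/(0.85 f'_c b) = 143.05 mm.
β₁ = 0.791, so c = a/β₁ = 143.05/0.791 = 180.85 mm.
From the linear strain diagram with ε_cu = 0.003: ε_t = 0.003 (d − c)/c = 0.003 × (575 − 180.85)/180.85 = 0.00654.
Since ε_t ≥ 0.005, the section is tension-controlled.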